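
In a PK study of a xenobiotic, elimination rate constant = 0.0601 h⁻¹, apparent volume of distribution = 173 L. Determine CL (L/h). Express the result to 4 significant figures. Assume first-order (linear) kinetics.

CL = k × Vd = 0.0601 × 173 = 10.40 L/h

10.40 L/h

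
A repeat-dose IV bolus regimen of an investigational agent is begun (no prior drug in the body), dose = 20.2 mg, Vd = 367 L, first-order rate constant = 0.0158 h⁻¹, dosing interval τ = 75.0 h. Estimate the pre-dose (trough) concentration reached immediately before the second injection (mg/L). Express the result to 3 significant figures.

0.0168 mg/L

C₀ per dose = Dose / Vd = 20.2 / 367 = 0.05504 mg/L
Fraction remaining after one interval: r = e^(−kτ) = e^(−0.01580 × 75.0) = 0.3057
Before dose 2, 1 dose has been given (aged 1τ).
C_trough = C₀ × r = 0.05504 × 0.3057 = 0.01683 mg/L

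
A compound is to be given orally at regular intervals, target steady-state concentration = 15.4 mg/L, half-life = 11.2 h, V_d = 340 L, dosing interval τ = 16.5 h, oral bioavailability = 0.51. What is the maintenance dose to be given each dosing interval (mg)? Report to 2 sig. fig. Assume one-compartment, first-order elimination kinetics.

k = ln2 / t½ = 0.693147 / 11.2 = 0.06189 h⁻¹
CL = k × Vd = 0.06189 × 340 = 21.04 L/h
At steady state, F × (Dose/τ) = Css × CL.
Dose = Css × CL × τ / F = 15.4 × 21.04 × 16.5 / 0.51 = 10480 mg

10000 mg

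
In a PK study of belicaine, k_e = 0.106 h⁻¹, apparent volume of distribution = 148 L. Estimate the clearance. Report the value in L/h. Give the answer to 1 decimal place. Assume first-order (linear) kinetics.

CL = k × Vd = 0.106 × 148 = 15.69 L/h

15.7 L/h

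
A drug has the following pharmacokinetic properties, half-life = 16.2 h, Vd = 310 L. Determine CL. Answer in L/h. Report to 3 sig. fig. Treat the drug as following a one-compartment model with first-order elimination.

k = ln2 / t½ = 0.693147 / 16.2 = 0.04279 h⁻¹
CL = k × Vd = 0.04279 × 310 = 13.26 L/h

13.3 L/h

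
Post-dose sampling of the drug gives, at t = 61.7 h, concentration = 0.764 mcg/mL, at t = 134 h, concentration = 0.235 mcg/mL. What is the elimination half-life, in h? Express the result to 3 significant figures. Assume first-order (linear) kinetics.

k = ln(C₁/C₂) / (t₂ − t₁) = ln(0.764/0.235) / (134 − 61.7)
  = 1.179 / 72.30 = 0.01631 h⁻¹
t½ = ln2 / k = 0.693147 / 0.01631 = 42.50 h

42.5 h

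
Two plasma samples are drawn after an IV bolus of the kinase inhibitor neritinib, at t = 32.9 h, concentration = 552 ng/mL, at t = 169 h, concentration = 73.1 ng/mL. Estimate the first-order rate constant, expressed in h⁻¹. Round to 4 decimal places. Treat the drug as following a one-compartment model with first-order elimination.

k = ln(C₁/C₂) / (t₂ − t₁) = ln(552/73.1) / (169 − 32.9)
  = 2.022 / 136.1 = 0.01486 h⁻¹

0.0149 h⁻¹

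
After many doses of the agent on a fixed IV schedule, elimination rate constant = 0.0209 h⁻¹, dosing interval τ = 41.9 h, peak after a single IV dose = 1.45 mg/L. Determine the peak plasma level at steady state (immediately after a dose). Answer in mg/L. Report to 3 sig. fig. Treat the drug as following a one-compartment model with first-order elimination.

e^(−kτ) = e^(−0.02090 × 41.9) = 0.4166
Accumulation ratio R = 1 / (1 − e^(−kτ)) = 1 / (1 − 0.4166) = 1.714
Steady-state peak = C₀ × R = 1.45 × 1.714 = 2.485 mg/L

2.49 mg/L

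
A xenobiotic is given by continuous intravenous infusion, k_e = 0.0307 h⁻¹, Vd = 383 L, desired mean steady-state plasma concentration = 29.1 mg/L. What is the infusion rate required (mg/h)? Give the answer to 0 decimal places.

342 mg/h

CL = k × Vd = 0.03070 × 383 = 11.76 L/h
At steady state, infusion rate R₀ = Css × CL = 29.1 × 11.76 = 342.2 mg/h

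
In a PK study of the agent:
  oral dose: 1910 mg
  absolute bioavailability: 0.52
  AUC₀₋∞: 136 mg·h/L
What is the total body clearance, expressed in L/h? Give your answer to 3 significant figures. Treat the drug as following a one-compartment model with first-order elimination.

7.30 L/h

CL = F·Dose / AUC = 0.52 × 1910 / 136 = 7.303 L/h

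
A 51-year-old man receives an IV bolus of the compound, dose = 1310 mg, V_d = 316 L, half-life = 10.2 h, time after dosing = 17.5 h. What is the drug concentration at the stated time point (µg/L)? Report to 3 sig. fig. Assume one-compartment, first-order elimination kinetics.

C₀ = Dose / Vd = 1310 / 316 = 4.146 mg/L
k = ln2 / t½ = 0.693147 / 10.2 = 0.06796 h⁻¹
C = C₀ · e^(−k·t) = 4.146 × e^(−0.06796 × 17.5)
  = 4.146 × 0.3044 = 1.262 mg/L
Convert: 1.262 mg/L × 1000 = 1262 µg/L

1260 µg/L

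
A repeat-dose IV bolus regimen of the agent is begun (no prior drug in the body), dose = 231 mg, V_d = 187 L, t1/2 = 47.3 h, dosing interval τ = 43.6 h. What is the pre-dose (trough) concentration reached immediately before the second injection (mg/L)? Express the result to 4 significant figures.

0.6521 mg/L

C₀ per dose = Dose / Vd = 231 / 187 = 1.235 mg/L
k = ln2 / t½ = 0.693147 / 47.3 = 0.01465 h⁻¹
Fraction remaining after one interval: r = e^(−kτ) = e^(−0.01465 × 43.6) = 0.5280
Before dose 2, 1 dose has been given (aged 1τ).
C_trough = C₀ × r = 1.235 × 0.5280 = 0.6521 mg/L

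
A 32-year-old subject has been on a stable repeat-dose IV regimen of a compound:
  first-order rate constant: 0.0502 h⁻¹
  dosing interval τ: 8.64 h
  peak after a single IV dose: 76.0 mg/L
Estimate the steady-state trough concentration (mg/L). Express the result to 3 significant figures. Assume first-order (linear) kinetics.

140 mg/L

e^(−kτ) = e^(−0.05020 × 8.64) = 0.6481
Accumulation ratio R = 1 / (1 − e^(−kτ)) = 1 / (1 − 0.6481) = 2.842
Steady-state trough = C₀ × R × e^(−kτ) = 76.0 × 2.842 × 0.6481 = 140.0 mg/L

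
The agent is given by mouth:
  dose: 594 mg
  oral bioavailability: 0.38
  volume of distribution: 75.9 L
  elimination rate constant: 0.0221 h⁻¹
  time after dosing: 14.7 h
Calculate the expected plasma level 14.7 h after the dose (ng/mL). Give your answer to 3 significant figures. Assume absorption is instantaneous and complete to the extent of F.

2150 ng/mL

Amount reaching circulation = F × Dose = 0.38 × 594.0 = 225.7 mg
C₀ = F·Dose / Vd = 225.7 / 75.9 = 2.974 mg/L
C = C₀ · e^(−k·t) = 2.974 × e^(−0.02210 × 14.7)
  = 2.974 × 0.7226 = 2.149 mg/L
Convert: 2.149 mg/L × 1000 = 2149 ng/mL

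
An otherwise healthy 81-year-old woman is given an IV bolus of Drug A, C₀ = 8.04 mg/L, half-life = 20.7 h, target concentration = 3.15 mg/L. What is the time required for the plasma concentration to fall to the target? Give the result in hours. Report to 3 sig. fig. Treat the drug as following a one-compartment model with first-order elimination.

k = ln2 / t½ = 0.693147 / 20.7 = 0.03349 h⁻¹
t = ln(C₀ / C) / k = ln(8.040 / 3.15) / 0.03349
  = ln(2.552) / 0.03349 = 0.9369 / 0.03349 = 27.98 h

28.0 h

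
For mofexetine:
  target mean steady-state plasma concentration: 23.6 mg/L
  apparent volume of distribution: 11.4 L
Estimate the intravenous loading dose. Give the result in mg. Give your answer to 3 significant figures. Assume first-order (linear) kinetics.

269 mg

LD = Css × Vd = 23.6 × 11.4 = 269.0 mg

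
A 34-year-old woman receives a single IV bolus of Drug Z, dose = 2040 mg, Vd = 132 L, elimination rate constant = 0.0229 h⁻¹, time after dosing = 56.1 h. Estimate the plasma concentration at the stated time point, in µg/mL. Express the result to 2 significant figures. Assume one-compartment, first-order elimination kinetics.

C₀ = Dose / Vd = 2040 / 132 = 15.45 mg/L
C = C₀ · e^(−k·t) = 15.45 × e^(−0.02290 × 56.1)
  = 15.45 × 0.2767 = 4.275 mg/L
(4.275 mg/L = 4.275 µg/mL)

4.3 µg/mL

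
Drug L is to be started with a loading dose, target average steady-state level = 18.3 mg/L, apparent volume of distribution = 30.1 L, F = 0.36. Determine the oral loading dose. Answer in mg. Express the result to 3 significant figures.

1530 mg

LD = Css × Vd / F = 18.3 × 30.1 / 0.36 = 1530 mg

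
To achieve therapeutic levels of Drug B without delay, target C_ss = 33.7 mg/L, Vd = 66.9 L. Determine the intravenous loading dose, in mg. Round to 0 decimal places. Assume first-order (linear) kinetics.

LD = Css × Vd = 33.7 × 66.9 = 2255 mg

2255 mg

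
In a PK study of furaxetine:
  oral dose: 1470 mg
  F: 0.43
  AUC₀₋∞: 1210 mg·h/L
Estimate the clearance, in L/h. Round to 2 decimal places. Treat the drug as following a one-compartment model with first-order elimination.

0.52 L/h

CL = F·Dose / AUC = 0.43 × 1470 / 1210 = 0.5224 L/h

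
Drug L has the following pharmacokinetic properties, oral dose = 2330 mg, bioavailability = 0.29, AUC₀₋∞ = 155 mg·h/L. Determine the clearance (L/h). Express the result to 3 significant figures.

4.36 L/h

CL = F·Dose / AUC = 0.29 × 2330 / 155 = 4.359 L/h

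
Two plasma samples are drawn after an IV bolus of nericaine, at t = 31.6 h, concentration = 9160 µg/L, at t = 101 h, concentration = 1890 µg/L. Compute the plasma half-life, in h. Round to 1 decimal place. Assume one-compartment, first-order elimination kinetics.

k = ln(C₁/C₂) / (t₂ − t₁) = ln(9160/1890) / (101 − 31.6)
  = 1.578 / 69.40 = 0.02274 h⁻¹
t½ = ln2 / k = 0.693147 / 0.02274 = 30.48 h

30.5 h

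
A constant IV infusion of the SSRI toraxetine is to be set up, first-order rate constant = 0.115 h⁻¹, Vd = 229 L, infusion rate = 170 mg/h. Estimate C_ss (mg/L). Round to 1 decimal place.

CL = k × Vd = 0.1150 × 229 = 26.34 L/h
At steady state Css = R₀ / CL = 170 / 26.34 = 6.454 mg/L

6.5 mg/L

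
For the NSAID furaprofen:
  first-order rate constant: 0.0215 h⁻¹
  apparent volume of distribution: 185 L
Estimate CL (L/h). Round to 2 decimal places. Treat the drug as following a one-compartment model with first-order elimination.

3.98 L/h

CL = k × Vd = 0.0215 × 185 = 3.978 L/h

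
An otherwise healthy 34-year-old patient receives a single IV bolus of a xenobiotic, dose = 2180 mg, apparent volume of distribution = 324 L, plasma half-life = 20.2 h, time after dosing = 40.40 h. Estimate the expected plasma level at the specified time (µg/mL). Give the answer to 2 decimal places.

C₀ = Dose / Vd = 2180 / 324 = 6.728 mg/L
k = ln2 / t½ = 0.693147 / 20.2 = 0.03431 h⁻¹
t / t½ = 40.40 / 20.2 = 2 half-lives
C = C₀ × (1/2)^2 = 6.728 × 0.2500 = 1.682 mg/L
(1.682 mg/L = 1.682 µg/mL)

1.68 µg/mL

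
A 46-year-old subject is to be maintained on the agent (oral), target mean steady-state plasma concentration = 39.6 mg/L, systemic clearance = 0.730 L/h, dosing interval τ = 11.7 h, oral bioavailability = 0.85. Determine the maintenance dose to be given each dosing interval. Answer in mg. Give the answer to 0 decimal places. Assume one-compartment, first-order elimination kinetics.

At steady state, F × (Dose/τ) = Css × CL.
Dose = Css × CL × τ / F = 39.6 × 0.7300 × 11.7 / 0.85 = 397.9 mg

398 mg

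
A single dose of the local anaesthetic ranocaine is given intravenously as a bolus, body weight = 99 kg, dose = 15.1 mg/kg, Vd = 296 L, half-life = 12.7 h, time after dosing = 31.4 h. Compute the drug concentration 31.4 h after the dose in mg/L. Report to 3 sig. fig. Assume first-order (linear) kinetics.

0.910 mg/L

Total dose = 15.1 × 99 = 1495 mg
C₀ = Dose / Vd = 1495 / 296 = 5.051 mg/L
k = ln2 / t½ = 0.693147 / 12.7 = 0.05458 h⁻¹
C = C₀ · e^(−k·t) = 5.051 × e^(−0.05458 × 31.4)
  = 5.051 × 0.1802 = 0.9102 mg/L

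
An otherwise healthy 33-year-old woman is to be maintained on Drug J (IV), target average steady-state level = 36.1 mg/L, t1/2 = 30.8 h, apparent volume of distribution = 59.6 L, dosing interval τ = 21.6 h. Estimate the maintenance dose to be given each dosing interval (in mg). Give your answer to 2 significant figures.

1000 mg

k = ln2 / t½ = 0.693147 / 30.8 = 0.02250 h⁻¹
CL = k × Vd = 0.02250 × 59.6 = 1.341 L/h
At steady state, Dose/τ = Css × CL.
Dose = Css × CL × τ = 36.1 × 1.341 × 21.6 = 1046 mg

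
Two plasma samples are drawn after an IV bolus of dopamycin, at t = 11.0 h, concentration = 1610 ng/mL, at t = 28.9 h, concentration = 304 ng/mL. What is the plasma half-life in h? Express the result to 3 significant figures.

7.44 h

k = ln(C₁/C₂) / (t₂ − t₁) = ln(1610/304) / (28.9 − 11.0)
  = 1.667 / 17.90 = 0.09313 h⁻¹
t½ = ln2 / k = 0.693147 / 0.09313 = 7.443 h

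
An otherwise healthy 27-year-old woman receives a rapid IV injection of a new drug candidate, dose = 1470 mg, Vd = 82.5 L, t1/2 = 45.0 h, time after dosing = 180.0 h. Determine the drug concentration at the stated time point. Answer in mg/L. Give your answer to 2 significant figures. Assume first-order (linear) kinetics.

1.1 mg/L

C₀ = Dose / Vd = 1470 / 82.5 = 17.82 mg/L
k = ln2 / t½ = 0.693147 / 45.0 = 0.01540 h⁻¹
t / t½ = 180.0 / 45.0 = 4 half-lives
C = C₀ × (1/2)^4 = 17.82 × 0.06250 = 1.114 mg/L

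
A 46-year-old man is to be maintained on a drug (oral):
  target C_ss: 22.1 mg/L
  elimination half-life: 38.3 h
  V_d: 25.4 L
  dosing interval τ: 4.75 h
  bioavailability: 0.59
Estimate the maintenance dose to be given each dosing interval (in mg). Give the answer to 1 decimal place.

81.8 mg

k = ln2 / t½ = 0.693147 / 38.3 = 0.01810 h⁻¹
CL = k × Vd = 0.01810 × 25.4 = 0.4597 L/h
At steady state, F × (Dose/τ) = Css × CL.
Dose = Css × CL × τ / F = 22.1 × 0.4597 × 4.75 / 0.59 = 81.79 mg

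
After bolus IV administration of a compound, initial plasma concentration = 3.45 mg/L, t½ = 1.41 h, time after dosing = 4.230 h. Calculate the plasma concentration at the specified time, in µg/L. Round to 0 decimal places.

431 µg/L

k = ln2 / t½ = 0.693147 / 1.41 = 0.4916 h⁻¹
t / t½ = 4.230 / 1.41 = 3 half-lives
C = C₀ × (1/2)^3 = 3.450 × 0.1250 = 0.4313 mg/L
Convert: 0.4313 mg/L × 1000 = 431.3 µg/L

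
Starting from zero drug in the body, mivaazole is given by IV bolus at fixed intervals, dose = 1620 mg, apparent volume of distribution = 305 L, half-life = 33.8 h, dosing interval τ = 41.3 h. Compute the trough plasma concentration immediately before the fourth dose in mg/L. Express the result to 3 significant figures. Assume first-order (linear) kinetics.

C₀ per dose = Dose / Vd = 1620 / 305 = 5.311 mg/L
k = ln2 / t½ = 0.693147 / 33.8 = 0.02051 h⁻¹
Fraction remaining after one interval: r = e^(−kτ) = e^(−0.02051 × 41.3) = 0.4287
Before dose 4, 3 doses have been given (aged 1τ, 2τ, 3τ).
C_trough = C₀ × (r + r² + … + r^3) = C₀ × r(1−r^3)/(1−r)
        = 5.311 × 0.4287 × (1 − 0.07879) / (1 − 0.4287) = 3.671 mg/L

3.67 mg/L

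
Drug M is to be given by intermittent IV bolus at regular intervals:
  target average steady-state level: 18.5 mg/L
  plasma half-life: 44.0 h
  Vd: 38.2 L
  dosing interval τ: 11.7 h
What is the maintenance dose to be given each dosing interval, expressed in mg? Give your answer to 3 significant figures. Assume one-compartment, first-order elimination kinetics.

130 mg

k = ln2 / t½ = 0.693147 / 44.0 = 0.01575 h⁻¹
CL = k × Vd = 0.01575 × 38.2 = 0.6017 L/h
At steady state, Dose/τ = Css × CL.
Dose = Css × CL × τ = 18.5 × 0.6017 × 11.7 = 130.2 mg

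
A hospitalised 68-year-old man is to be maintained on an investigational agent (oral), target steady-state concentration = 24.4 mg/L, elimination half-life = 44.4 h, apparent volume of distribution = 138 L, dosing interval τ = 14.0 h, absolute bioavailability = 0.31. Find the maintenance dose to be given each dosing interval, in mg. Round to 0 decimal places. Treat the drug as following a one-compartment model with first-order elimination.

k = ln2 / t½ = 0.693147 / 44.4 = 0.01561 h⁻¹
CL = k × Vd = 0.01561 × 138 = 2.154 L/h
At steady state, F × (Dose/τ) = Css × CL.
Dose = Css × CL × τ / F = 24.4 × 2.154 × 14.0 / 0.31 = 2374 mg

2374 mg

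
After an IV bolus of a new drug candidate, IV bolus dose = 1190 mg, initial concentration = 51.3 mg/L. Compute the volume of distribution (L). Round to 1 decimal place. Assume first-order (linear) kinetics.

Vd = Dose / C₀ = 1190 / 51.3 = 23.20 L

23.2 L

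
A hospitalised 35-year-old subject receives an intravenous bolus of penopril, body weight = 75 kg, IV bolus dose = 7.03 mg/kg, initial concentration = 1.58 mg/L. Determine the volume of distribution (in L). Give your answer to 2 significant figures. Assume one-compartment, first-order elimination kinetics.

Dose = 7.03 × 75 = 527.3 mg
Vd = Dose / C₀ = 527.3 / 1.58 = 333.7 L

330 L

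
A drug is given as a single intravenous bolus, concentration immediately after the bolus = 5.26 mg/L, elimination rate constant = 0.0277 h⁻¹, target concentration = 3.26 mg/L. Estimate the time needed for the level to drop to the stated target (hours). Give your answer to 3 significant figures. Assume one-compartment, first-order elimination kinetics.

t = ln(C₀ / C) / k = ln(5.260 / 3.26) / 0.02770
  = ln(1.613) / 0.02770 = 0.4781 / 0.02770 = 17.26 h

17.3 h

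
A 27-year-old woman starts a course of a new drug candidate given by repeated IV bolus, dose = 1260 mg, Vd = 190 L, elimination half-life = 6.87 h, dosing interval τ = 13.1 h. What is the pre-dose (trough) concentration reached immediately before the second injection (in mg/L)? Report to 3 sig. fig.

C₀ per dose = Dose / Vd = 1260 / 190 = 6.632 mg/L
k = ln2 / t½ = 0.693147 / 6.87 = 0.1009 h⁻¹
Fraction remaining after one interval: r = e^(−kτ) = e^(−0.1009 × 13.1) = 0.2667
Before dose 2, 1 dose has been given (aged 1τ).
C_trough = C₀ × r = 6.632 × 0.2667 = 1.769 mg/L

1.77 mg/L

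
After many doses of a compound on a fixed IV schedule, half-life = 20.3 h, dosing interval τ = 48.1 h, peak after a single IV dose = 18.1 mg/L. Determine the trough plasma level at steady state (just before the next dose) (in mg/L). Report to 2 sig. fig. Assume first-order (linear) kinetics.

k = ln2 / t½ = 0.693147 / 20.3 = 0.03415 h⁻¹
e^(−kτ) = e^(−0.03415 × 48.1) = 0.1935
Accumulation ratio R = 1 / (1 − e^(−kτ)) = 1 / (1 − 0.1935) = 1.240
Steady-state trough = C₀ × R × e^(−kτ) = 18.1 × 1.240 × 0.1935 = 4.343 mg/L

4.3 mg/L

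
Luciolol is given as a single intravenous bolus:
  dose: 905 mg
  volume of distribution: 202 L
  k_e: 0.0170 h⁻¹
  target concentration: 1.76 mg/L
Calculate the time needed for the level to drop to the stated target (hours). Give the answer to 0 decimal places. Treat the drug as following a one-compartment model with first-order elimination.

C₀ = Dose / Vd = 905.0 / 202 = 4.480 mg/L
t = ln(C₀ / C) / k = ln(4.480 / 1.76) / 0.01700
  = ln(2.545) / 0.01700 = 0.9341 / 0.01700 = 54.95 h

55 h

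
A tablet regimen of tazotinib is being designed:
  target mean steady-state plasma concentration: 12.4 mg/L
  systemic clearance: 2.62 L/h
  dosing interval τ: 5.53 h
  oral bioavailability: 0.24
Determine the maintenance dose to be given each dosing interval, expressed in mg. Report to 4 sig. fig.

At steady state, F × (Dose/τ) = Css × CL.
Dose = Css × CL × τ / F = 12.4 × 2.620 × 5.53 / 0.24 = 748.6 mg

748.6 mg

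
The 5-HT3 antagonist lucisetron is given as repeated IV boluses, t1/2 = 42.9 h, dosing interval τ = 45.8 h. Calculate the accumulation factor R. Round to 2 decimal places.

1.91

k = ln2 / t½ = 0.693147 / 42.9 = 0.01616 h⁻¹
e^(−kτ) = e^(−0.01616 × 45.8) = 0.4771
Accumulation ratio R = 1 / (1 − e^(−kτ)) = 1 / (1 − 0.4771) = 1.912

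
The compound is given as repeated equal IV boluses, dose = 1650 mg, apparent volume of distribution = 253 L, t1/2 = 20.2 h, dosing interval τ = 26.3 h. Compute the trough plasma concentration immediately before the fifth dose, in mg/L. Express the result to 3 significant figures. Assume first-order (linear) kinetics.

C₀ per dose = Dose / Vd = 1650 / 253 = 6.522 mg/L
k = ln2 / t½ = 0.693147 / 20.2 = 0.03431 h⁻¹
Fraction remaining after one interval: r = e^(−kτ) = e^(−0.03431 × 26.3) = 0.4056
Before dose 5, 4 doses have been given (aged 1τ, 2τ, 3τ, 4τ).
C_trough = C₀ × (r + r² + … + r^4) = C₀ × r(1−r^4)/(1−r)
        = 6.522 × 0.4056 × (1 − 0.02706) / (1 − 0.4056) = 4.330 mg/L

4.33 mg/L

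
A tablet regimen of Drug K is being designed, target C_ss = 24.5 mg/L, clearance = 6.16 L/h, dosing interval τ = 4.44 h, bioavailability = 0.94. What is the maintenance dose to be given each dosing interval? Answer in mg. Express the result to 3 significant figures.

713 mg

At steady state, F × (Dose/τ) = Css × CL.
Dose = Css × CL × τ / F = 24.5 × 6.160 × 4.44 / 0.94 = 712.9 mg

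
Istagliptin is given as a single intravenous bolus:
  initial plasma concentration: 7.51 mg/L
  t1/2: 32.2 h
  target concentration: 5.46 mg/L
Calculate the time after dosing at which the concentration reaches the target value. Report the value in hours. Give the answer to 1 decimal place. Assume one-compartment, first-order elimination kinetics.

14.8 h

k = ln2 / t½ = 0.693147 / 32.2 = 0.02153 h⁻¹
t = ln(C₀ / C) / k = ln(7.510 / 5.46) / 0.02153
  = ln(1.375) / 0.02153 = 0.3185 / 0.02153 = 14.79 h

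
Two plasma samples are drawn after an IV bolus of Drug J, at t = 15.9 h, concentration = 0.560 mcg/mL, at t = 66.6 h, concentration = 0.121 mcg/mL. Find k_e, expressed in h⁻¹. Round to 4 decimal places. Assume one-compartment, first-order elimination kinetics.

0.0302 h⁻¹

k = ln(C₁/C₂) / (t₂ − t₁) = ln(0.560/0.121) / (66.6 − 15.9)
  = 1.532 / 50.70 = 0.03022 h⁻¹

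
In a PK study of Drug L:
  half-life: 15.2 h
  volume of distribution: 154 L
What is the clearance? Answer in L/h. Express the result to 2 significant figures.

k = ln2 / t½ = 0.693147 / 15.2 = 0.04560 h⁻¹
CL = k × Vd = 0.04560 × 154 = 7.022 L/h

7.0 L/h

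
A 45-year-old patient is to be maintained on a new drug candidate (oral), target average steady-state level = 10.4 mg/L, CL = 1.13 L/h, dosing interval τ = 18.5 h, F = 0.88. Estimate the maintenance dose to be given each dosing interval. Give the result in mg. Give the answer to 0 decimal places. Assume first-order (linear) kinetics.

247 mg

At steady state, F × (Dose/τ) = Css × CL.
Dose = Css × CL × τ / F = 10.4 × 1.130 × 18.5 / 0.88 = 247.1 mg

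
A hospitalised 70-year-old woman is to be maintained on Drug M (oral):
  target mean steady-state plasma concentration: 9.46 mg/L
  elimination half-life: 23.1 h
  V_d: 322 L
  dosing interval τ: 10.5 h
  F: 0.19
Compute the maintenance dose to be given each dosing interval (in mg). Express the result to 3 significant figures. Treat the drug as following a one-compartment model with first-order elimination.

k = ln2 / t½ = 0.693147 / 23.1 = 0.03001 h⁻¹
CL = k × Vd = 0.03001 × 322 = 9.663 L/h
At steady state, F × (Dose/τ) = Css × CL.
Dose = Css × CL × τ / F = 9.46 × 9.663 × 10.5 / 0.19 = 5052 mg

5050 mg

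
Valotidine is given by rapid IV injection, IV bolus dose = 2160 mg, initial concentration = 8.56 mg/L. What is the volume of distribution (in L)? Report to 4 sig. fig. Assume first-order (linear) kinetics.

Vd = Dose / C₀ = 2160 / 8.56 = 252.3 L

252.3 L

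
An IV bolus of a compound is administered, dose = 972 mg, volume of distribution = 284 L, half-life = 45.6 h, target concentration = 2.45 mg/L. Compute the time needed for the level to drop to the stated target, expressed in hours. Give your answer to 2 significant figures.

C₀ = Dose / Vd = 972.0 / 284 = 3.423 mg/L
k = ln2 / t½ = 0.693147 / 45.6 = 0.01520 h⁻¹
t = ln(C₀ / C) / k = ln(3.423 / 2.45) / 0.01520
  = ln(1.397) / 0.01520 = 0.3343 / 0.01520 = 21.99 h

22 h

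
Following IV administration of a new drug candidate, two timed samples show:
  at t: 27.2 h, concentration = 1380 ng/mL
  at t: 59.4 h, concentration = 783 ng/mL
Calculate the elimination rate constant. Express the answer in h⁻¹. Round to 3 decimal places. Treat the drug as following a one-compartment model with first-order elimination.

0.018 h⁻¹

k = ln(C₁/C₂) / (t₂ − t₁) = ln(1380/783) / (59.4 − 27.2)
  = 0.5667 / 32.20 = 0.01760 h⁻¹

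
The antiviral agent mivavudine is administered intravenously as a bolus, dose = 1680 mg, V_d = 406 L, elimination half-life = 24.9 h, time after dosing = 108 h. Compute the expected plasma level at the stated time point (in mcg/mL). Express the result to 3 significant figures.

C₀ = Dose / Vd = 1680 / 406 = 4.138 mg/L
k = ln2 / t½ = 0.693147 / 24.9 = 0.02784 h⁻¹
C = C₀ · e^(−k·t) = 4.138 × e^(−0.02784 × 108)
  = 4.138 × 0.04945 = 0.2046 mg/L
(0.2046 mg/L = 0.2046 mcg/mL)

0.205 mcg/mL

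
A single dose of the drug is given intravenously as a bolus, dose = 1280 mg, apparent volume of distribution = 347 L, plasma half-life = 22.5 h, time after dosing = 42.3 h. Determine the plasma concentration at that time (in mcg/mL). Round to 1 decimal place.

1.0 mcg/mL

C₀ = Dose / Vd = 1280 / 347 = 3.689 mg/L
k = ln2 / t½ = 0.693147 / 22.5 = 0.03081 h⁻¹
C = C₀ · e^(−k·t) = 3.689 × e^(−0.03081 × 42.3)
  = 3.689 × 0.2716 = 1.002 mg/L
(1.002 mg/L = 1.002 mcg/mL)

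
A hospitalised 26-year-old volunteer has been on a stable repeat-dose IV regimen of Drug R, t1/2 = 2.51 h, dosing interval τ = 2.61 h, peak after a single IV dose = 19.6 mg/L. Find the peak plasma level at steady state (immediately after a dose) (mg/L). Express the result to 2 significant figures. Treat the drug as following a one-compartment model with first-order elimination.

k = ln2 / t½ = 0.693147 / 2.51 = 0.2762 h⁻¹
e^(−kτ) = e^(−0.2762 × 2.61) = 0.4863
Accumulation ratio R = 1 / (1 − e^(−kτ)) = 1 / (1 − 0.4863) = 1.947
Steady-state peak = C₀ × R = 19.6 × 1.947 = 38.16 mg/L

38 mg/L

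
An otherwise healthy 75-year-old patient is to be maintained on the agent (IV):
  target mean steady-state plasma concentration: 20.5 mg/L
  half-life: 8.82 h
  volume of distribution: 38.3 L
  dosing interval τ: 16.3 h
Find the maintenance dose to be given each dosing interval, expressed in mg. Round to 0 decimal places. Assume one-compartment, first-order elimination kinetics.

k = ln2 / t½ = 0.693147 / 8.82 = 0.07859 h⁻¹
CL = k × Vd = 0.07859 × 38.3 = 3.010 L/h
At steady state, Dose/τ = Css × CL.
Dose = Css × CL × τ = 20.5 × 3.010 × 16.3 = 1006 mg

1006 mg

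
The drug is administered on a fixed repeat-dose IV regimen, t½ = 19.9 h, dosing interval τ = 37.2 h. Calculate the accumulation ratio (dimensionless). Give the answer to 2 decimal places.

k = ln2 / t½ = 0.693147 / 19.9 = 0.03483 h⁻¹
e^(−kτ) = e^(−0.03483 × 37.2) = 0.2737
Accumulation ratio R = 1 / (1 − e^(−kτ)) = 1 / (1 − 0.2737) = 1.377

1.38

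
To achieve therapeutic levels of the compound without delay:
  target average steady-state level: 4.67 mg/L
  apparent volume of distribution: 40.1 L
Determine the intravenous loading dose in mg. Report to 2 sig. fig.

190 mg

LD = Css × Vd = 4.67 × 40.1 = 187.3 mg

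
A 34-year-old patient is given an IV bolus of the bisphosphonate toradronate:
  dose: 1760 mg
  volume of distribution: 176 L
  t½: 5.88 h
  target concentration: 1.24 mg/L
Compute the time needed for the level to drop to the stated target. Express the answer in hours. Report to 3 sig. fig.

17.7 h

C₀ = Dose / Vd = 1760 / 176 = 10.00 mg/L
k = ln2 / t½ = 0.693147 / 5.88 = 0.1179 h⁻¹
t = ln(C₀ / C) / k = ln(10.00 / 1.24) / 0.1179
  = ln(8.065) / 0.1179 = 2.088 / 0.1179 = 17.71 h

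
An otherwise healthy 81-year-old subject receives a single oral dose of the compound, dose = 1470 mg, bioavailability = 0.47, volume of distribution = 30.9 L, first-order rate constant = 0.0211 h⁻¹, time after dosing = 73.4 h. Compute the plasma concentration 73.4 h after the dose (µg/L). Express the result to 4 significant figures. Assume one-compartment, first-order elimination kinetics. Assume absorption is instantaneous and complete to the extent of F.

Amount reaching circulation = F × Dose = 0.47 × 1470 = 690.9 mg
C₀ = F·Dose / Vd = 690.9 / 30.9 = 22.36 mg/L
C = C₀ · e^(−k·t) = 22.36 × e^(−0.02110 × 73.4)
  = 22.36 × 0.2125 = 4.752 mg/L
Convert: 4.752 mg/L × 1000 = 4752 µg/L

4752 µg/L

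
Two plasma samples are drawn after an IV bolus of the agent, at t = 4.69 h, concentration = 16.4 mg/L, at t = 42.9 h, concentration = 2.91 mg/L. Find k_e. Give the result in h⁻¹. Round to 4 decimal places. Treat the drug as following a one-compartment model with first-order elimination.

0.0453 h⁻¹

k = ln(C₁/C₂) / (t₂ − t₁) = ln(16.4/2.91) / (42.9 − 4.69)
  = 1.729 / 38.21 = 0.04525 h⁻¹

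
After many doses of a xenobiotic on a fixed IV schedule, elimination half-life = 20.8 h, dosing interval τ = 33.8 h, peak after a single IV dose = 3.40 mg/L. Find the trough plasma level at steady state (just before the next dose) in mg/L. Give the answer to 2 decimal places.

1.63 mg/L

k = ln2 / t½ = 0.693147 / 20.8 = 0.03332 h⁻¹
e^(−kτ) = e^(−0.03332 × 33.8) = 0.3243
Accumulation ratio R = 1 / (1 − e^(−kτ)) = 1 / (1 − 0.3243) = 1.480
Steady-state trough = C₀ × R × e^(−kτ) = 3.40 × 1.480 × 0.3243 = 1.632 mg/L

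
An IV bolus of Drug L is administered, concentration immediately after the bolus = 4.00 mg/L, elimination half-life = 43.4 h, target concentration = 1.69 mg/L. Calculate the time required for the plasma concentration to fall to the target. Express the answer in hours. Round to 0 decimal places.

54 h

k = ln2 / t½ = 0.693147 / 43.4 = 0.01597 h⁻¹
t = ln(C₀ / C) / k = ln(4.000 / 1.69) / 0.01597
  = ln(2.367) / 0.01597 = 0.8616 / 0.01597 = 53.95 h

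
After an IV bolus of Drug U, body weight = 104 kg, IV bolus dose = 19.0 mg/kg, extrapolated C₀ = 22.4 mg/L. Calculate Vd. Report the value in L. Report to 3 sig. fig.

Dose = 19.0 × 104 = 1976 mg
Vd = Dose / C₀ = 1976 / 22.4 = 88.21 L

88.2 L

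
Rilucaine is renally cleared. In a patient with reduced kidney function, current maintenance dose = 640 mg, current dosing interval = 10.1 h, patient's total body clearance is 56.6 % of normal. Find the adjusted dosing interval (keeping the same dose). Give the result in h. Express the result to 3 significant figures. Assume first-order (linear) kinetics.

To keep the same average steady-state level, dosing rate must scale with clearance.
CL ratio = 56.6 / 100 = 0.5660
New interval (same dose) = 10.1 / 0.5660 = 17.84 h

17.8 h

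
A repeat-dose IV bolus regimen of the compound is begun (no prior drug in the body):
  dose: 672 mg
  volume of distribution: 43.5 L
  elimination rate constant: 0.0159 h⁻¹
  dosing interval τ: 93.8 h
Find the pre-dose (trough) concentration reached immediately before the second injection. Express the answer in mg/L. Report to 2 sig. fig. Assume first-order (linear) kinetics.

3.5 mg/L

C₀ per dose = Dose / Vd = 672 / 43.5 = 15.45 mg/L
Fraction remaining after one interval: r = e^(−kτ) = e^(−0.01590 × 93.8) = 0.2251
Before dose 2, 1 dose has been given (aged 1τ).
C_trough = C₀ × r = 15.45 × 0.2251 = 3.478 mg/L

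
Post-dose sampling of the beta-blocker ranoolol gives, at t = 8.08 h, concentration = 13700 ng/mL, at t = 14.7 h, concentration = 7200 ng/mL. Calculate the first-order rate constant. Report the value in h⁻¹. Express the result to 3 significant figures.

0.0972 h⁻¹

k = ln(C₁/C₂) / (t₂ − t₁) = ln(13700/7200) / (14.7 − 8.08)
  = 0.6433 / 6.620 = 0.09718 h⁻¹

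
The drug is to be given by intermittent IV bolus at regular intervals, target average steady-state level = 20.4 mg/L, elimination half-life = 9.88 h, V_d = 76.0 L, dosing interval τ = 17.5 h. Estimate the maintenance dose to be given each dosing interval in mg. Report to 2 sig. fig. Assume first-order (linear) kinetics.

1900 mg

k = ln2 / t½ = 0.693147 / 9.88 = 0.07016 h⁻¹
CL = k × Vd = 0.07016 × 76.0 = 5.332 L/h
At steady state, Dose/τ = Css × CL.
Dose = Css × CL × τ = 20.4 × 5.332 × 17.5 = 1904 mg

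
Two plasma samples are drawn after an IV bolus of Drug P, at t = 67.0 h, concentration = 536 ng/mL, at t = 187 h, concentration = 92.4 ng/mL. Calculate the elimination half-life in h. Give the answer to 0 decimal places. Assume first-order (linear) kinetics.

k = ln(C₁/C₂) / (t₂ − t₁) = ln(536/92.4) / (187 − 67.0)
  = 1.758 / 120.0 = 0.01465 h⁻¹
t½ = ln2 / k = 0.693147 / 0.01465 = 47.31 h

47 h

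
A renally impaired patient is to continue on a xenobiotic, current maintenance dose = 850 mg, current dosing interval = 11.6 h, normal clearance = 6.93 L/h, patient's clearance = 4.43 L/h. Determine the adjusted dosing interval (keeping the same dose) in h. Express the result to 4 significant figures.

18.15 h

To keep the same average steady-state level, dosing rate must scale with clearance.
CL ratio = 4.43 / 6.93 = 0.6392
New interval (same dose) = 11.6 / 0.6392 = 18.15 h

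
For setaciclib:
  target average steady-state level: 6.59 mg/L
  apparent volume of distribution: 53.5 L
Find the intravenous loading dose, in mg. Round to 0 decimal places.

LD = Css × Vd = 6.59 × 53.5 = 352.6 mg

353 mg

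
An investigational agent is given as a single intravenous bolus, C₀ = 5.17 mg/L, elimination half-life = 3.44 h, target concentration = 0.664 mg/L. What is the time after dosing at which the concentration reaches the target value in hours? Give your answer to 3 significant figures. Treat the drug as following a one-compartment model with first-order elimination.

k = ln2 / t½ = 0.693147 / 3.44 = 0.2015 h⁻¹
t = ln(C₀ / C) / k = ln(5.170 / 0.664) / 0.2015
  = ln(7.786) / 0.2015 = 2.052 / 0.2015 = 10.18 h

10.2 h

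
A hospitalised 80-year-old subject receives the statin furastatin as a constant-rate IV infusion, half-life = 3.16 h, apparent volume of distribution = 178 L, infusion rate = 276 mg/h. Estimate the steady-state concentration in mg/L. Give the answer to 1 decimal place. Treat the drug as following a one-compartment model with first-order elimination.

k = ln2 / t½ = 0.693147 / 3.16 = 0.2194 h⁻¹
CL = k × Vd = 0.2194 × 178 = 39.05 L/h
At steady state Css = R₀ / CL = 276 / 39.05 = 7.068 mg/L

7.1 mg/L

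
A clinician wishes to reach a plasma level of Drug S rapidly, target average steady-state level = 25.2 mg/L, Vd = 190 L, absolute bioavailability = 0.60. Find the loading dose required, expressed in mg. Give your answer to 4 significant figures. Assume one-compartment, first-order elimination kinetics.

LD = Css × Vd / F = 25.2 × 190 / 0.60 = 7980 mg

7980 mg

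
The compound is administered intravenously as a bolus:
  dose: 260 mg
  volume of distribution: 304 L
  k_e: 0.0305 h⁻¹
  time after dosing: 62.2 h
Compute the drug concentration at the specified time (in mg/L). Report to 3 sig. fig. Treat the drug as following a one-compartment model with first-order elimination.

0.128 mg/L

C₀ = Dose / Vd = 260.0 / 304 = 0.8553 mg/L
C = C₀ · e^(−k·t) = 0.8553 × e^(−0.03050 × 62.2)
  = 0.8553 × 0.1500 = 0.1283 mg/L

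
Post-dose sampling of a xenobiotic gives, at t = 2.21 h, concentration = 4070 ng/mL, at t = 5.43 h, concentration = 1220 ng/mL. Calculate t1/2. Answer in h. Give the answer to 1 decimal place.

k = ln(C₁/C₂) / (t₂ − t₁) = ln(4070/1220) / (5.43 − 2.21)
  = 1.205 / 3.220 = 0.3742 h⁻¹
t½ = ln2 / k = 0.693147 / 0.3742 = 1.852 h

1.9 h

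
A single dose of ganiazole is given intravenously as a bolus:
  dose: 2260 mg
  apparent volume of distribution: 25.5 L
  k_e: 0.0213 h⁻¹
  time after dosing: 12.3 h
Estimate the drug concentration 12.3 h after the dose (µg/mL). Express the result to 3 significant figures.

68.2 µg/mL

C₀ = Dose / Vd = 2260 / 25.5 = 88.63 mg/L
C = C₀ · e^(−k·t) = 88.63 × e^(−0.02130 × 12.3)
  = 88.63 × 0.7695 = 68.20 mg/L
(68.20 mg/L = 68.20 µg/mL)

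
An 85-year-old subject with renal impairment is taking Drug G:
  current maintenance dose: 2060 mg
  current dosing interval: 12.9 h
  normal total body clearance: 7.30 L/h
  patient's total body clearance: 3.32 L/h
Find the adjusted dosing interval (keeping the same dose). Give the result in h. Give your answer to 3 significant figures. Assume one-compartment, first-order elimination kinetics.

To keep the same average steady-state level, dosing rate must scale with clearance.
CL ratio = 3.32 / 7.30 = 0.4548
New interval (same dose) = 12.9 / 0.4548 = 28.36 h

28.4 h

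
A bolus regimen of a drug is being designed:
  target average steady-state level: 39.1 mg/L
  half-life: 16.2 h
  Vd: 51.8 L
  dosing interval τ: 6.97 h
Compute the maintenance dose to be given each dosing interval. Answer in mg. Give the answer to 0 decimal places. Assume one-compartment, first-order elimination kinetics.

k = ln2 / t½ = 0.693147 / 16.2 = 0.04279 h⁻¹
CL = k × Vd = 0.04279 × 51.8 = 2.217 L/h
At steady state, Dose/τ = Css × CL.
Dose = Css × CL × τ = 39.1 × 2.217 × 6.97 = 604.2 mg

604 mg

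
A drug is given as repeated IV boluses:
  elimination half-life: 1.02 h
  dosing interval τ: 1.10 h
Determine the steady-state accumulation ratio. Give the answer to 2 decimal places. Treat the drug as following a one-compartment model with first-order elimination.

1.90

k = ln2 / t½ = 0.693147 / 1.02 = 0.6796 h⁻¹
e^(−kτ) = e^(−0.6796 × 1.10) = 0.4735
Accumulation ratio R = 1 / (1 − e^(−kτ)) = 1 / (1 − 0.4735) = 1.899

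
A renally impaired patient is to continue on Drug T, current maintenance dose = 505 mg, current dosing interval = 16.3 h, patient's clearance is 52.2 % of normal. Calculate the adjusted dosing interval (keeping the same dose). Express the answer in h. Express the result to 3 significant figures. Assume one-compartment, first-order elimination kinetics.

To keep the same average steady-state level, dosing rate must scale with clearance.
CL ratio = 52.2 / 100 = 0.5220
New interval (same dose) = 16.3 / 0.5220 = 31.23 h

31.2 h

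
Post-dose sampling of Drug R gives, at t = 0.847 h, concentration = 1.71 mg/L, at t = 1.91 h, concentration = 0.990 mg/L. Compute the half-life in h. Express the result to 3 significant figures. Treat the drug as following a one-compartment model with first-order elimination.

1.35 h

k = ln(C₁/C₂) / (t₂ − t₁) = ln(1.71/0.990) / (1.91 − 0.847)
  = 0.5465 / 1.063 = 0.5141 h⁻¹
t½ = ln2 / k = 0.693147 / 0.5141 = 1.348 h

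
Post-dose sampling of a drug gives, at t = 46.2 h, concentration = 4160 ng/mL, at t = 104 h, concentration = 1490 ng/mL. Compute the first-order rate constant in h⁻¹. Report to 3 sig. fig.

0.0178 h⁻¹

k = ln(C₁/C₂) / (t₂ − t₁) = ln(4160/1490) / (104 − 46.2)
  = 1.027 / 57.80 = 0.01777 h⁻¹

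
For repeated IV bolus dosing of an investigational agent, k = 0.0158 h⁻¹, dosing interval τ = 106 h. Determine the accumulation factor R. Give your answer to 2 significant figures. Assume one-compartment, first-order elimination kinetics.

1.2

e^(−kτ) = e^(−0.01580 × 106) = 0.1873
Accumulation ratio R = 1 / (1 − e^(−kτ)) = 1 / (1 − 0.1873) = 1.230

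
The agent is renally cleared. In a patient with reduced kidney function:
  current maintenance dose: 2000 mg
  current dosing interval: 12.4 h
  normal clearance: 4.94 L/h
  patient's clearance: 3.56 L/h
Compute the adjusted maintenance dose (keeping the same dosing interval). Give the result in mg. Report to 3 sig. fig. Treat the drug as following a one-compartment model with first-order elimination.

To keep the same average steady-state level, dosing rate must scale with clearance.
CL ratio = 3.56 / 4.94 = 0.7206
New dose (same interval) = 2000 × 0.7206 = 1441 mg

1440 mg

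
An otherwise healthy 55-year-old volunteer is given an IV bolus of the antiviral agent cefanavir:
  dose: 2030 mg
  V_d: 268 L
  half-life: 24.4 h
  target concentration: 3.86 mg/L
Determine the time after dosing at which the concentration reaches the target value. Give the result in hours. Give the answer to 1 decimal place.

23.7 h

C₀ = Dose / Vd = 2030 / 268 = 7.575 mg/L
k = ln2 / t½ = 0.693147 / 24.4 = 0.02841 h⁻¹
t = ln(C₀ / C) / k = ln(7.575 / 3.86) / 0.02841
  = ln(1.962) / 0.02841 = 0.6740 / 0.02841 = 23.72 h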